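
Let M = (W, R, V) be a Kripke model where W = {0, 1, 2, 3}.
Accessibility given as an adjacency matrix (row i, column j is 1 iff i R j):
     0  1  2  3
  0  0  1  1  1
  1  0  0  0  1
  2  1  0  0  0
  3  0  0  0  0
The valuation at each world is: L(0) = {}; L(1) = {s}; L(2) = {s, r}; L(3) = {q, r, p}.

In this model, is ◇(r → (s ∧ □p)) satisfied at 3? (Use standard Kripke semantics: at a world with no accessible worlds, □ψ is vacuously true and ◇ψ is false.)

Recall that □ψ holds at a world iff ψ holds at every accessible world, and ◇ψ holds iff ψ holds at some accessible world.
At 3: no accessible worlds, so ◇(r → (s ∧ □p)) is false.

No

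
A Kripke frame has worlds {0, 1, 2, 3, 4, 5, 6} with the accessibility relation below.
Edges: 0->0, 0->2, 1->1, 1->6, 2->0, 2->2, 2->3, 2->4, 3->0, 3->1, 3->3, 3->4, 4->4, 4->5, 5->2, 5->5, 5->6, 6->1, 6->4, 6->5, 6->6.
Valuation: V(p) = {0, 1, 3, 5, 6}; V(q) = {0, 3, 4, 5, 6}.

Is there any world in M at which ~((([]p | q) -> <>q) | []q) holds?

Let φ = ~((([]p | q) -> <>q) | []q). Evaluate φ at each world:
  0 (successors {0, 2}): φ is false.
  1 (successors {1, 6}): φ is false.
  2 (successors {0, 2, 3, 4}): φ is false.
  3 (successors {0, 1, 3, 4}): φ is false.
  4 (successors {4, 5}): φ is false.
  5 (successors {2, 5, 6}): φ is false.
  6 (successors {1, 4, 5, 6}): φ is false.
For instance, at 6:
  At 6: (([]p | q) -> <>q) | []q is true, so ~((([]p | q) -> <>q) | []q) is false.
    At 6: ([]p | q) -> <>q is true, []q is false, so (([]p | q) -> <>q) | []q is true.
      At 6: []p | q is true, <>q is true, so ([]p | q) -> <>q is true.
      At 6: []q requires q at every successor {1, 4, 5, 6}.
        q fails at 1, so []q is false at 6.

No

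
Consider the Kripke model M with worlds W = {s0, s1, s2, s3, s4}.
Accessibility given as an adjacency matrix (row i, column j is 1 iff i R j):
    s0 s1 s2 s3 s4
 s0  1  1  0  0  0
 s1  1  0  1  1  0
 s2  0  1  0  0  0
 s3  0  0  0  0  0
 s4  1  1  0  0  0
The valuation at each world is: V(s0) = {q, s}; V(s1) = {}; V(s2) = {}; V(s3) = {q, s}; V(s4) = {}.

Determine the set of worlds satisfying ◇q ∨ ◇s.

Let φ = ◇q ∨ ◇s. Evaluate φ at each world:
  s0 (successors {s0, s1}): φ is true.
  s1 (successors {s0, s2, s3}): φ is true.
  s2 (successors {s1}): φ is false.
  s3 (successors ∅): φ is false.
  s4 (successors {s0, s1}): φ is true.
For instance, at s1:
  At s1: ◇q is true, ◇s is true, so ◇q ∨ ◇s is true.
    At s1: ◇q requires q at some successor in {s0, s2, s3}.
      q holds at s0, so ◇q is true at s1.
    At s1: ◇s requires s at some successor in {s0, s2, s3}.
      s holds at s0, so ◇s is true at s1.
Satisfying worlds: {s0, s1, s4}

s0, s1, s4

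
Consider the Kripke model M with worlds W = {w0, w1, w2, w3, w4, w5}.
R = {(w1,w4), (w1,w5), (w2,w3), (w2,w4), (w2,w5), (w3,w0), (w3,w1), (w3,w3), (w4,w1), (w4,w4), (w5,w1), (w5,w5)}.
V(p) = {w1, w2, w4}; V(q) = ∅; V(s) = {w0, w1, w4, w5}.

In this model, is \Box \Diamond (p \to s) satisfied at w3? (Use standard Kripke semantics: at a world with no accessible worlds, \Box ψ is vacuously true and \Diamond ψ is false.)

Recall that \Box ψ holds at a world iff ψ holds at every accessible world, and \Diamond ψ holds iff ψ holds at some accessible world.
At w3: \Box \Diamond (p \to s) requires \Diamond (p \to s) at every successor {w0, w1, w3}.
  \Diamond (p \to s) fails at w0, so \Box \Diamond (p \to s) is false at w3.
    At w0: no accessible worlds, so \Diamond (p \to s) is false.

No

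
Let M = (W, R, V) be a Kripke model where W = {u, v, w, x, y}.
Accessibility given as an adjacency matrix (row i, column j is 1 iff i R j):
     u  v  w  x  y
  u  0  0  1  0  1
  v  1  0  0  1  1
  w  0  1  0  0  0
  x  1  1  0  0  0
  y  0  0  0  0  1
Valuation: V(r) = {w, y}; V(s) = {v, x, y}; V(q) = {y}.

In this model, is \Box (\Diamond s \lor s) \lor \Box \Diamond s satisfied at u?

Yes

At u: \Box (\Diamond s \lor s) is true, \Box \Diamond s is true, so \Box (\Diamond s \lor s) \lor \Box \Diamond s is true.
  At u: \Box (\Diamond s \lor s) requires \Diamond s \lor s at every successor {w, y}.
      At w: \Diamond s is true, s is false, so \Diamond s \lor s is true.
      At y: \Diamond s is true, s is true, so \Diamond s \lor s is true.
  So \Box (\Diamond s \lor s) is true at u.
  At u: \Box \Diamond s requires \Diamond s at every successor {w, y}.
      At w: \Diamond s requires s at some successor in {v}.
        s holds at v, so \Diamond s is true at w.
      At y: \Diamond s requires s at some successor in {y}.
        s holds at y, so \Diamond s is true at y.
  So \Box \Diamond s is true at u.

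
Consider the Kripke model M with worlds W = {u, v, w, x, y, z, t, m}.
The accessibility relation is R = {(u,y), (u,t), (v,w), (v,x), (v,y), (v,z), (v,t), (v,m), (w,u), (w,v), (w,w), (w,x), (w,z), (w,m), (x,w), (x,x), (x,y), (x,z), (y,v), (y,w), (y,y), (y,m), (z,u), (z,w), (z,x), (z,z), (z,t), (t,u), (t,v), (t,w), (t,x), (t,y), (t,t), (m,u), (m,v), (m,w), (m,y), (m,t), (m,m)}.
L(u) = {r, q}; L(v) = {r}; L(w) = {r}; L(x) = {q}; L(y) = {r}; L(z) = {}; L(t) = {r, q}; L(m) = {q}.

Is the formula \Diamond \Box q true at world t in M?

No

At t: \Diamond \Box q requires \Box q at some successor in {u, v, w, x, y, t}.
  At u: \Box q is false.
  At v: \Box q is false.
  At w: \Box q is false.
  At x: \Box q is false.
  At y: \Box q is false.
  At t: \Box q is false.
So \Diamond \Box q is false at t.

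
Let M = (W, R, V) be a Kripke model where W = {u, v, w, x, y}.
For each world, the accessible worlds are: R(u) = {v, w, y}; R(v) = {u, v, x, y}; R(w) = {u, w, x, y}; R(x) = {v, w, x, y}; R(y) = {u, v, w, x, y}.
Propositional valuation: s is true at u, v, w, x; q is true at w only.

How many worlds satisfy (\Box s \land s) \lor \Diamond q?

4

Let φ = (\Box s \land s) \lor \Diamond q. Evaluate φ at each world:
  u (successors {v, w, y}): φ is true.
  v (successors {u, v, x, y}): φ is false.
  w (successors {u, w, x, y}): φ is true.
  x (successors {v, w, x, y}): φ is true.
  y (successors {u, v, w, x, y}): φ is true.
For instance, at y:
  At y: \Box s \land s is false, \Diamond q is true, so (\Box s \land s) \lor \Diamond q is true.
    At y: \Box s is false, s is false, so \Box s \land s is false.
      At y: \Box s requires s at every successor {u, v, w, x, y}.
        s fails at y, so \Box s is false at y.
    At y: \Diamond q requires q at some successor in {u, v, w, x, y}.
      q holds at w, so \Diamond q is true at y.
Satisfying worlds: {u, w, x, y}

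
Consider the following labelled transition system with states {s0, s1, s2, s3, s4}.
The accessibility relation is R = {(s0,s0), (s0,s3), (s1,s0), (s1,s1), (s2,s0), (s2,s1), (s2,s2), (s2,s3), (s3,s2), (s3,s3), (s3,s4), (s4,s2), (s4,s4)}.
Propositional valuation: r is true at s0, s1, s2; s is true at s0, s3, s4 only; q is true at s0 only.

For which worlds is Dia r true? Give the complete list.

s0, s1, s2, s3, s4

Let φ = Dia r. Evaluate φ at each world:
  s0 (successors {s0, s3}): φ is true.
  s1 (successors {s0, s1}): φ is true.
  s2 (successors {s0, s1, s2, s3}): φ is true.
  s3 (successors {s2, s3, s4}): φ is true.
  s4 (successors {s2, s4}): φ is true.
For instance, at s2:
  At s2: Dia r requires r at some successor in {s0, s1, s2, s3}.
    r holds at s0, so Dia r is true at s2.
Satisfying worlds: {s0, s1, s2, s3, s4}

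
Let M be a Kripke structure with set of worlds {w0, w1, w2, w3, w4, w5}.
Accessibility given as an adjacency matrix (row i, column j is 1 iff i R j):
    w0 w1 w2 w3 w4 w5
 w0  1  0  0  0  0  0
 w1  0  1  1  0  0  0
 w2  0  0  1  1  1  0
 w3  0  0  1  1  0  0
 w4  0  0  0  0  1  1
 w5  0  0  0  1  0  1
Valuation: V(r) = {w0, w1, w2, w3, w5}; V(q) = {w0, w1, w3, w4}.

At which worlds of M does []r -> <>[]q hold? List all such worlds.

w0, w2, w4

Let φ = []r -> <>[]q. Evaluate φ at each world:
  w0 (successors {w0}): φ is true.
  w1 (successors {w1, w2}): φ is false.
  w2 (successors {w2, w3, w4}): φ is true.
  w3 (successors {w2, w3}): φ is false.
  w4 (successors {w4, w5}): φ is true.
  w5 (successors {w3, w5}): φ is false.
For instance, at w5:
  At w5: []r is true, <>[]q is false, so []r -> <>[]q is false.
    At w5: []r requires r at every successor {w3, w5}.
      At w3: r is true.
      At w5: r is true.
    So []r is true at w5.
    At w5: <>[]q requires []q at some successor in {w3, w5}.
      At w3: []q is false.
      At w5: []q is false.
    So <>[]q is false at w5.
Satisfying worlds: {w0, w2, w4}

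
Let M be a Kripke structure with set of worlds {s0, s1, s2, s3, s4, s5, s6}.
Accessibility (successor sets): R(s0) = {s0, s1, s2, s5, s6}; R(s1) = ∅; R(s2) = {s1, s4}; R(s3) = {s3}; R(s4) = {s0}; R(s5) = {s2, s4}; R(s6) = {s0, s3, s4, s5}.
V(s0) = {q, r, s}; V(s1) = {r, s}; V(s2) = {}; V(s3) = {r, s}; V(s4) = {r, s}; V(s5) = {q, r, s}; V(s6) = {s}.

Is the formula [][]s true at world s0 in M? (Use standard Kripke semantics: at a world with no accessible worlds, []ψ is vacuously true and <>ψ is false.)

No

Recall that []ψ holds at a world iff ψ holds at every accessible world, and <>ψ holds iff ψ holds at some accessible world.
At s0: [][]s requires []s at every successor {s0, s1, s2, s5, s6}.
  []s fails at s0, so [][]s is false at s0.
    At s0: []s requires s at every successor {s0, s1, s2, s5, s6}.
      s fails at s2, so []s is false at s0.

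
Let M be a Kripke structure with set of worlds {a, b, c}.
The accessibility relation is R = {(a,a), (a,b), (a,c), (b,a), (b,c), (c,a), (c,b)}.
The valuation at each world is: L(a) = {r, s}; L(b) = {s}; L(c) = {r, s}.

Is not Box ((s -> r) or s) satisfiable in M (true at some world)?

Let φ = not Box ((s -> r) or s). Evaluate φ at each world:
  a (successors {a, b, c}): φ is false.
  b (successors {a, c}): φ is false.
  c (successors {a, b}): φ is false.
For instance, at c:
  At c: Box ((s -> r) or s) is true, so not Box ((s -> r) or s) is false.
    At c: Box ((s -> r) or s) requires (s -> r) or s at every successor {a, b}.
      At a: (s -> r) or s is true.
      At b: (s -> r) or s is true.
    So Box ((s -> r) or s) is true at c.

No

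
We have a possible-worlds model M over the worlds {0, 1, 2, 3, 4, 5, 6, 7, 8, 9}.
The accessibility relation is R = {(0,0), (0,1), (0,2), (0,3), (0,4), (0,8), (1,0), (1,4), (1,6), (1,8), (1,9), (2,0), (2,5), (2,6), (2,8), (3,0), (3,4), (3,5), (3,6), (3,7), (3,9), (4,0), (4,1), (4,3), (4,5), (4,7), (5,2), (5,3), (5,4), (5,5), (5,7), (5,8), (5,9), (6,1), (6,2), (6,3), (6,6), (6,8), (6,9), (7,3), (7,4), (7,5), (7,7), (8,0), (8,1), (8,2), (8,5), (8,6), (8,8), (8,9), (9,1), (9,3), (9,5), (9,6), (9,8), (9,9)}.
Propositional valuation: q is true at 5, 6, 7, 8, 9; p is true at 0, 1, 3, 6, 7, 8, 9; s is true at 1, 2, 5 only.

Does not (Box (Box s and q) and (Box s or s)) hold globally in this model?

Yes

Recall that Box ψ holds at a world iff ψ holds at every accessible world, and Dia ψ holds iff ψ holds at some accessible world.
Let φ = not (Box (Box s and q) and (Box s or s)). Evaluate φ at each world:
  0 (successors {0, 1, 2, 3, 4, 8}): φ is true.
  1 (successors {0, 4, 6, 8, 9}): φ is true.
  2 (successors {0, 5, 6, 8}): φ is true.
  3 (successors {0, 4, 5, 6, 7, 9}): φ is true.
  4 (successors {0, 1, 3, 5, 7}): φ is true.
  5 (successors {2, 3, 4, 5, 7, 8, 9}): φ is true.
  6 (successors {1, 2, 3, 6, 8, 9}): φ is true.
  7 (successors {3, 4, 5, 7}): φ is true.
  8 (successors {0, 1, 2, 5, 6, 8, 9}): φ is true.
  9 (successors {1, 3, 5, 6, 8, 9}): φ is true.
For instance, at 3:
  At 3: Box (Box s and q) and (Box s or s) is false, so not (Box (Box s and q) and (Box s or s)) is true.
    At 3: Box (Box s and q) is false, Box s or s is false, so Box (Box s and q) and (Box s or s) is false.
      At 3: Box (Box s and q) requires Box s and q at every successor {0, 4, 5, 6, 7, 9}.
        Box s and q fails at 0, so Box (Box s and q) is false at 3.
      At 3: Box s is false, s is false, so Box s or s is false.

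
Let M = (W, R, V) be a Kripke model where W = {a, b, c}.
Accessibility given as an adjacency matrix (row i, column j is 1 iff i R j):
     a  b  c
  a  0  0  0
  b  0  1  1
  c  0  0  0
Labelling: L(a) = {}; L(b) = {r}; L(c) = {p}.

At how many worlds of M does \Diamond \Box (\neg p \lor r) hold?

Let φ = \Diamond \Box (\neg p \lor r). Evaluate φ at each world:
  a (successors ∅): φ is false.
  b (successors {b, c}): φ is true.
  c (successors ∅): φ is false.
For instance, at b:
  At b: \Diamond \Box (\neg p \lor r) requires \Box (\neg p \lor r) at some successor in {b, c}.
    \Box (\neg p \lor r) holds at c, so \Diamond \Box (\neg p \lor r) is true at b.
      At c: no accessible worlds, so \Box (\neg p \lor r) holds vacuously.
Satisfying worlds: {b}

1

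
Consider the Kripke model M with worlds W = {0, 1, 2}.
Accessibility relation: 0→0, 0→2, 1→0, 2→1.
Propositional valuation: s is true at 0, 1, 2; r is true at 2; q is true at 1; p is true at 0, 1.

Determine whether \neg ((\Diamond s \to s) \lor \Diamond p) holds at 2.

No

At 2: (\Diamond s \to s) \lor \Diamond p is true, so \neg ((\Diamond s \to s) \lor \Diamond p) is false.
  At 2: \Diamond s \to s is true, \Diamond p is true, so (\Diamond s \to s) \lor \Diamond p is true.
    At 2: \Diamond s is true, s is true, so \Diamond s \to s is true.
      At 2: \Diamond s requires s at some successor in {1}.
        s holds at 1, so \Diamond s is true at 2.
    At 2: \Diamond p requires p at some successor in {1}.
      p holds at 1, so \Diamond p is true at 2.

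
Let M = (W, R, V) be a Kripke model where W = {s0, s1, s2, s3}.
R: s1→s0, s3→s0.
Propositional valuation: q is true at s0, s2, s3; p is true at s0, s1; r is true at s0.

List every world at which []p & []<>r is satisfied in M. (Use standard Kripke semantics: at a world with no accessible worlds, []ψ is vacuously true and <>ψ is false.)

s0, s2

Recall that []ψ holds at a world iff ψ holds at every accessible world, and <>ψ holds iff ψ holds at some accessible world.
Let φ = []p & []<>r. Evaluate φ at each world:
  s0 (successors ∅): φ is true.
  s1 (successors {s0}): φ is false.
  s2 (successors ∅): φ is true.
  s3 (successors {s0}): φ is false.
For instance, at s3:
  At s3: []p is true, []<>r is false, so []p & []<>r is false.
    At s3: []p requires p at every successor {s0}.
      At s0: p is true.
    So []p is true at s3.
    At s3: []<>r requires <>r at every successor {s0}.
      <>r fails at s0, so []<>r is false at s3.
Satisfying worlds: {s0, s2}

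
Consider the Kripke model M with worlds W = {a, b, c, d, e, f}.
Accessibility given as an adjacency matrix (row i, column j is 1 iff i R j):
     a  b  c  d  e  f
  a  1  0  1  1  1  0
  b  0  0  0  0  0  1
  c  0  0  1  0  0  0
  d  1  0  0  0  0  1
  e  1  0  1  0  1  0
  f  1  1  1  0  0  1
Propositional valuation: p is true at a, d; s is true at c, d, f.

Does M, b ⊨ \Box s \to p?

At b: \Box s is true, p is false, so \Box s \to p is false.
  At b: \Box s requires s at every successor {f}.
    At f: s is true.
  So \Box s is true at b.

No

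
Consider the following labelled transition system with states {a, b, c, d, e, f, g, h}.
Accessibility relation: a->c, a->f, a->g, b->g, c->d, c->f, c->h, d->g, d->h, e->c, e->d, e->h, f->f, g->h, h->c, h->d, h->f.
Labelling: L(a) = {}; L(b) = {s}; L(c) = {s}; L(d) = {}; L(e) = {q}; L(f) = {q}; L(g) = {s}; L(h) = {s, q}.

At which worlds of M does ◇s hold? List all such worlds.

Let φ = ◇s. Evaluate φ at each world:
  a (successors {c, f, g}): φ is true.
  b (successors {g}): φ is true.
  c (successors {d, f, h}): φ is true.
  d (successors {g, h}): φ is true.
  e (successors {c, d, h}): φ is true.
  f (successors {f}): φ is false.
  g (successors {h}): φ is true.
  h (successors {c, d, f}): φ is true.
For instance, at d:
  At d: ◇s requires s at some successor in {g, h}.
    s holds at g, so ◇s is true at d.
Satisfying worlds: {a, b, c, d, e, g, h}

a, b, c, d, e, g, h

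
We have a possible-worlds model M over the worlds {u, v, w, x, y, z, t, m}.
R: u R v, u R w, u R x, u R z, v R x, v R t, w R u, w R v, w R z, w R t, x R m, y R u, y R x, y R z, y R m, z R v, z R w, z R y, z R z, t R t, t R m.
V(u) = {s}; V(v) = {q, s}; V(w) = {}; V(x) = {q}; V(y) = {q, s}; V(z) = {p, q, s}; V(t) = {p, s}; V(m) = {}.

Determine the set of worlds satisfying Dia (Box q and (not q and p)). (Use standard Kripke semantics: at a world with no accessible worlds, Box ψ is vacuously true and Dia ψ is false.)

Recall that Box ψ holds at a world iff ψ holds at every accessible world, and Dia ψ holds iff ψ holds at some accessible world.
Let φ = Dia (Box q and (not q and p)). Evaluate φ at each world:
  u (successors {v, w, x, z}): φ is false.
  v (successors {x, t}): φ is false.
  w (successors {u, v, z, t}): φ is false.
  x (successors {m}): φ is false.
  y (successors {u, x, z, m}): φ is false.
  z (successors {v, w, y, z}): φ is false.
  t (successors {t, m}): φ is false.
  m (successors ∅): φ is false.
For instance, at w:
  At w: Dia (Box q and (not q and p)) requires Box q and (not q and p) at some successor in {u, v, z, t}.
    At u: Box q and (not q and p) is false.
    At v: Box q and (not q and p) is false.
    At z: Box q and (not q and p) is false.
    At t: Box q and (not q and p) is false.
  So Dia (Box q and (not q and p)) is false at w.
Satisfying worlds: none.

none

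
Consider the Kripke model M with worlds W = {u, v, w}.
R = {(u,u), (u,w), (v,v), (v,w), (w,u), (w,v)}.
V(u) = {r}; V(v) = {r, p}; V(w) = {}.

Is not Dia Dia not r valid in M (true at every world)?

Let φ = not Dia Dia not r. Evaluate φ at each world:
  u (successors {u, w}): φ is false.
  v (successors {v, w}): φ is false.
  w (successors {u, v}): φ is false.
Detail at u (counterexample):
  At u: Dia Dia not r is true, so not Dia Dia not r is false.
    At u: Dia Dia not r requires Dia not r at some successor in {u, w}.
      Dia not r holds at u, so Dia Dia not r is true at u.

No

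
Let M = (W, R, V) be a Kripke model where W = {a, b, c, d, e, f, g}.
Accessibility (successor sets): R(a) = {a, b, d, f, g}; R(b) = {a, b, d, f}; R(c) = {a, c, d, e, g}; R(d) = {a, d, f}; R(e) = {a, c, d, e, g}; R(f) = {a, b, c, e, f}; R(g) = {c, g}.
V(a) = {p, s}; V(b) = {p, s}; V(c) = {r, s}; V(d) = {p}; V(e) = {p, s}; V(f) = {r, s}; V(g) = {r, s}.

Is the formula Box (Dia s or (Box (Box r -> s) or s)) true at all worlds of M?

Let φ = Box (Dia s or (Box (Box r -> s) or s)). Evaluate φ at each world:
  a (successors {a, b, d, f, g}): φ is true.
  b (successors {a, b, d, f}): φ is true.
  c (successors {a, c, d, e, g}): φ is true.
  d (successors {a, d, f}): φ is true.
  e (successors {a, c, d, e, g}): φ is true.
  f (successors {a, b, c, e, f}): φ is true.
  g (successors {c, g}): φ is true.
For instance, at e:
  At e: Box (Dia s or (Box (Box r -> s) or s)) requires Dia s or (Box (Box r -> s) or s) at every successor {a, c, d, e, g}.
    At a: Dia s or (Box (Box r -> s) or s) is true.
    At c: Dia s or (Box (Box r -> s) or s) is true.
    At d: Dia s or (Box (Box r -> s) or s) is true.
    At e: Dia s or (Box (Box r -> s) or s) is true.
    At g: Dia s or (Box (Box r -> s) or s) is true.
  So Box (Dia s or (Box (Box r -> s) or s)) is true at e.

Yes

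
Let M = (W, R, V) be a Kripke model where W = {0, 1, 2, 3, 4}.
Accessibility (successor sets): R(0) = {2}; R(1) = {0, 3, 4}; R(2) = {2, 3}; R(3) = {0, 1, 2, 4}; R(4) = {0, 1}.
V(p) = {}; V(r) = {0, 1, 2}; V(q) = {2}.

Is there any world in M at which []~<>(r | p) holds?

No

Let φ = []~<>(r | p). Evaluate φ at each world:
  0 (successors {2}): φ is false.
  1 (successors {0, 3, 4}): φ is false.
  2 (successors {2, 3}): φ is false.
  3 (successors {0, 1, 2, 4}): φ is false.
  4 (successors {0, 1}): φ is false.
For instance, at 3:
  At 3: []~<>(r | p) requires ~<>(r | p) at every successor {0, 1, 2, 4}.
    ~<>(r | p) fails at 0, so []~<>(r | p) is false at 3.
      At 0: <>(r | p) is true, so ~<>(r | p) is false.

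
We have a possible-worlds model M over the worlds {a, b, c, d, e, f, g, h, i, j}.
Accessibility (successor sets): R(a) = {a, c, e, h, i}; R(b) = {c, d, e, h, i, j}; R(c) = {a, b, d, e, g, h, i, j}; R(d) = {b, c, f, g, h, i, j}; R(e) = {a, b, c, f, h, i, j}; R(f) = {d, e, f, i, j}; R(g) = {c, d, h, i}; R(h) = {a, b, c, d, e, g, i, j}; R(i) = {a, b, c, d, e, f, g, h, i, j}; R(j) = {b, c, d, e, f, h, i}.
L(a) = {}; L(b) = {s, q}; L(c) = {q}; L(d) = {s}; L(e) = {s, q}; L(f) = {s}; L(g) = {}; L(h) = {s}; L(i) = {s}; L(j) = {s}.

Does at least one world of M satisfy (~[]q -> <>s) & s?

Let φ = (~[]q -> <>s) & s. Evaluate φ at each world:
  a (successors {a, c, e, h, i}): φ is false.
  b (successors {c, d, e, h, i, j}): φ is true.
  c (successors {a, b, d, e, g, h, i, j}): φ is false.
  d (successors {b, c, f, g, h, i, j}): φ is true.
  e (successors {a, b, c, f, h, i, j}): φ is true.
  f (successors {d, e, f, i, j}): φ is true.
  g (successors {c, d, h, i}): φ is false.
  h (successors {a, b, c, d, e, g, i, j}): φ is true.
  i (successors {a, b, c, d, e, f, g, h, i, j}): φ is true.
  j (successors {b, c, d, e, f, h, i}): φ is true.
Detail at b (witness):
  At b: ~[]q -> <>s is true, s is true, so (~[]q -> <>s) & s is true.
    At b: ~[]q is true, <>s is true, so ~[]q -> <>s is true.
      At b: []q is false, so ~[]q is true.
      At b: <>s requires s at some successor in {c, d, e, h, i, j}.
        s holds at d, so <>s is true at b.

Yes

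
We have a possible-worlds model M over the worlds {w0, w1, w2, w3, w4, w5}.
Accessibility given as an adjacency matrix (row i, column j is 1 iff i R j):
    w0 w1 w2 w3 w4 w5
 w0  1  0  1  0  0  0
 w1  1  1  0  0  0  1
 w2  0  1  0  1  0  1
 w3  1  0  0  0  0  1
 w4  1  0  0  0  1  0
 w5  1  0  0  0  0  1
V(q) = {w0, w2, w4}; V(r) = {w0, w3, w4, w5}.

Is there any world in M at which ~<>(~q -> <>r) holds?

Let φ = ~<>(~q -> <>r). Evaluate φ at each world:
  w0 (successors {w0, w2}): φ is false.
  w1 (successors {w0, w1, w5}): φ is false.
  w2 (successors {w1, w3, w5}): φ is false.
  w3 (successors {w0, w5}): φ is false.
  w4 (successors {w0, w4}): φ is false.
  w5 (successors {w0, w5}): φ is false.
For instance, at w4:
  At w4: <>(~q -> <>r) is true, so ~<>(~q -> <>r) is false.
    At w4: <>(~q -> <>r) requires ~q -> <>r at some successor in {w0, w4}.
      ~q -> <>r holds at w0, so <>(~q -> <>r) is true at w4.

No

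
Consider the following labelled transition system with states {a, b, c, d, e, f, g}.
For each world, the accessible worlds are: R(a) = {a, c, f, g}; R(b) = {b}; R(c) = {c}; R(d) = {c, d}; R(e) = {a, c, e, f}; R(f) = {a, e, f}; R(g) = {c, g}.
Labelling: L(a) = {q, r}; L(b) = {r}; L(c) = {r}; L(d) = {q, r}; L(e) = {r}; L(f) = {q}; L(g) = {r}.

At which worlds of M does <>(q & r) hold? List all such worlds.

a, d, e, f

Let φ = <>(q & r). Evaluate φ at each world:
  a (successors {a, c, f, g}): φ is true.
  b (successors {b}): φ is false.
  c (successors {c}): φ is false.
  d (successors {c, d}): φ is true.
  e (successors {a, c, e, f}): φ is true.
  f (successors {a, e, f}): φ is true.
  g (successors {c, g}): φ is false.
For instance, at c:
  At c: <>(q & r) requires q & r at some successor in {c}.
    At c: q & r is false.
  So <>(q & r) is false at c.
Satisfying worlds: {a, d, e, f}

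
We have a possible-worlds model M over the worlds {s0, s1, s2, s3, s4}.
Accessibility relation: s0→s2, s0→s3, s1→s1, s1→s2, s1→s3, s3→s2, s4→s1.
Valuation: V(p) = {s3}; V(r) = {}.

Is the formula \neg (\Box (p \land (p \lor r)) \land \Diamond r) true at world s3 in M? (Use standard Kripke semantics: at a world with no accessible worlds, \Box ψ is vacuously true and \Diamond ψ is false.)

Yes

At s3: \Box (p \land (p \lor r)) \land \Diamond r is false, so \neg (\Box (p \land (p \lor r)) \land \Diamond r) is true.
  At s3: \Box (p \land (p \lor r)) is false, \Diamond r is false, so \Box (p \land (p \lor r)) \land \Diamond r is false.
    At s3: \Box (p \land (p \lor r)) requires p \land (p \lor r) at every successor {s2}.
      p \land (p \lor r) fails at s2, so \Box (p \land (p \lor r)) is false at s3.
    At s3: \Diamond r requires r at some successor in {s2}.
      At s2: r is false.
    So \Diamond r is false at s3.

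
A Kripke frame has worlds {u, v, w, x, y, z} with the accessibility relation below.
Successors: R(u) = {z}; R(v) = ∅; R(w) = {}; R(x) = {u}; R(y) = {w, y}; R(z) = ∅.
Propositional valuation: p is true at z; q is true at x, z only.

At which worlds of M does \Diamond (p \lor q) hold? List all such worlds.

u

Recall that \Diamond ψ holds at a world iff ψ holds at some accessible world.
Let φ = \Diamond (p \lor q). Evaluate φ at each world:
  u (successors {z}): φ is true.
  v (successors ∅): φ is false.
  w (successors ∅): φ is false.
  x (successors {u}): φ is false.
  y (successors {w, y}): φ is false.
  z (successors ∅): φ is false.
For instance, at y:
  At y: \Diamond (p \lor q) requires p \lor q at some successor in {w, y}.
    At w: p \lor q is false.
    At y: p \lor q is false.
  So \Diamond (p \lor q) is false at y.
Satisfying worlds: {u}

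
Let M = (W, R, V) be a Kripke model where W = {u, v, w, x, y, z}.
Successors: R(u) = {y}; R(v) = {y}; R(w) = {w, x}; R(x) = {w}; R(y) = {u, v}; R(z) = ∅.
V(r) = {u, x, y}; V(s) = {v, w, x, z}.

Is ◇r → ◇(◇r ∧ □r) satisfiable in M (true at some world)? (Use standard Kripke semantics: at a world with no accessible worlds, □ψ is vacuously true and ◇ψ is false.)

Recall that □ψ holds at a world iff ψ holds at every accessible world, and ◇ψ holds iff ψ holds at some accessible world.
Let φ = ◇r → ◇(◇r ∧ □r). Evaluate φ at each world:
  u (successors {y}): φ is false.
  v (successors {y}): φ is false.
  w (successors {w, x}): φ is false.
  x (successors {w}): φ is true.
  y (successors {u, v}): φ is true.
  z (successors ∅): φ is true.
Detail at x (witness):
  At x: ◇r is false, ◇(◇r ∧ □r) is false, so ◇r → ◇(◇r ∧ □r) is true.
    At x: ◇r requires r at some successor in {w}.
      At w: r is false.
    So ◇r is false at x.
    At x: ◇(◇r ∧ □r) requires ◇r ∧ □r at some successor in {w}.
      At w: ◇r ∧ □r is false.
    So ◇(◇r ∧ □r) is false at x.

Yes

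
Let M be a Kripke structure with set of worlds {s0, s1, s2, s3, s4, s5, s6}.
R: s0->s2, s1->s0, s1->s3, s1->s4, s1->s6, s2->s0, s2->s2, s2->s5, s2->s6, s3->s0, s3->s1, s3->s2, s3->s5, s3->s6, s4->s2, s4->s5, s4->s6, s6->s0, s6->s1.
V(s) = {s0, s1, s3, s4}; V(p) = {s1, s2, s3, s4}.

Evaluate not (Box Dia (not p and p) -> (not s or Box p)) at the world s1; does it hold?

No

At s1: Box Dia (not p and p) -> (not s or Box p) is true, so not (Box Dia (not p and p) -> (not s or Box p)) is false.
  At s1: Box Dia (not p and p) is false, not s or Box p is false, so Box Dia (not p and p) -> (not s or Box p) is true.
    At s1: Box Dia (not p and p) requires Dia (not p and p) at every successor {s0, s3, s4, s6}.
      Dia (not p and p) fails at s0, so Box Dia (not p and p) is false at s1.
    At s1: not s is false, Box p is false, so not s or Box p is false.
      At s1: Box p requires p at every successor {s0, s3, s4, s6}.
        p fails at s0, so Box p is false at s1.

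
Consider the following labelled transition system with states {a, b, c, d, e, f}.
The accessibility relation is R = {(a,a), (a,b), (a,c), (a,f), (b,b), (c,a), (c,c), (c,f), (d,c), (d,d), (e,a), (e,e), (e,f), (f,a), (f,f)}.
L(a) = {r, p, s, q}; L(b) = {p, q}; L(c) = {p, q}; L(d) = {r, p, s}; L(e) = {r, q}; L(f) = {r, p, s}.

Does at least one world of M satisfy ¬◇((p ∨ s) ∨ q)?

Let φ = ¬◇((p ∨ s) ∨ q). Evaluate φ at each world:
  a (successors {a, b, c, f}): φ is false.
  b (successors {b}): φ is false.
  c (successors {a, c, f}): φ is false.
  d (successors {c, d}): φ is false.
  e (successors {a, e, f}): φ is false.
  f (successors {a, f}): φ is false.
For instance, at b:
  At b: ◇((p ∨ s) ∨ q) is true, so ¬◇((p ∨ s) ∨ q) is false.
    At b: ◇((p ∨ s) ∨ q) requires (p ∨ s) ∨ q at some successor in {b}.
      (p ∨ s) ∨ q holds at b, so ◇((p ∨ s) ∨ q) is true at b.

No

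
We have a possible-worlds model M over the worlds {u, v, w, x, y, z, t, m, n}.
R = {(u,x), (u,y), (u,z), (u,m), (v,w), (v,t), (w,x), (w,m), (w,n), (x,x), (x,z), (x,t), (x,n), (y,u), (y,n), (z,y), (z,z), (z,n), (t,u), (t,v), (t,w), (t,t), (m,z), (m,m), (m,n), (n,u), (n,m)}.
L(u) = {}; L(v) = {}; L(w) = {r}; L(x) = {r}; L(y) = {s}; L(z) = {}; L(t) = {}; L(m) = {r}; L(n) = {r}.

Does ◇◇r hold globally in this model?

Yes

Let φ = ◇◇r. Evaluate φ at each world:
  u (successors {x, y, z, m}): φ is true.
  v (successors {w, t}): φ is true.
  w (successors {x, m, n}): φ is true.
  x (successors {x, z, t, n}): φ is true.
  y (successors {u, n}): φ is true.
  z (successors {y, z, n}): φ is true.
  t (successors {u, v, w, t}): φ is true.
  m (successors {z, m, n}): φ is true.
  n (successors {u, m}): φ is true.
For instance, at x:
  At x: ◇◇r requires ◇r at some successor in {x, z, t, n}.
    ◇r holds at x, so ◇◇r is true at x.
      At x: ◇r requires r at some successor in {x, z, t, n}.
        r holds at x, so ◇r is true at x.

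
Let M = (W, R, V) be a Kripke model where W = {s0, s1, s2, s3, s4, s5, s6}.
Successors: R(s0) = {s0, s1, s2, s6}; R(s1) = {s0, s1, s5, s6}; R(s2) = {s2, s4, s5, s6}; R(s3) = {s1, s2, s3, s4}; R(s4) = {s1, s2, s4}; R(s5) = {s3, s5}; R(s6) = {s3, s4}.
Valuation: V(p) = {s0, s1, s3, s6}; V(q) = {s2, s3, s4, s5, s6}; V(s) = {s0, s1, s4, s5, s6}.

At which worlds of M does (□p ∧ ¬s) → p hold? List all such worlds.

Let φ = (□p ∧ ¬s) → p. Evaluate φ at each world:
  s0 (successors {s0, s1, s2, s6}): φ is true.
  s1 (successors {s0, s1, s5, s6}): φ is true.
  s2 (successors {s2, s4, s5, s6}): φ is true.
  s3 (successors {s1, s2, s3, s4}): φ is true.
  s4 (successors {s1, s2, s4}): φ is true.
  s5 (successors {s3, s5}): φ is true.
  s6 (successors {s3, s4}): φ is true.
For instance, at s3:
  At s3: □p ∧ ¬s is false, p is true, so (□p ∧ ¬s) → p is true.
    At s3: □p is false, ¬s is true, so □p ∧ ¬s is false.
      At s3: □p requires p at every successor {s1, s2, s3, s4}.
        p fails at s2, so □p is false at s3.
Satisfying worlds: {s0, s1, s2, s3, s4, s5, s6}

s0, s1, s2, s3, s4, s5, s6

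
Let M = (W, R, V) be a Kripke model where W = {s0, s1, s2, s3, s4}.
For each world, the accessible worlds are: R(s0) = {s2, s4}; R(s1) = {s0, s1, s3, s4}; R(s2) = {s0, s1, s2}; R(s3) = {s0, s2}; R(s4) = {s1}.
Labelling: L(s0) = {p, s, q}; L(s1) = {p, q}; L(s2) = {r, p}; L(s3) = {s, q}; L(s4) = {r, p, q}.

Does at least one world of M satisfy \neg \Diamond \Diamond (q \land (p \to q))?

Recall that \Diamond ψ holds at a world iff ψ holds at some accessible world.
Let φ = \neg \Diamond \Diamond (q \land (p \to q)). Evaluate φ at each world:
  s0 (successors {s2, s4}): φ is false.
  s1 (successors {s0, s1, s3, s4}): φ is false.
  s2 (successors {s0, s1, s2}): φ is false.
  s3 (successors {s0, s2}): φ is false.
  s4 (successors {s1}): φ is false.
For instance, at s3:
  At s3: \Diamond \Diamond (q \land (p \to q)) is true, so \neg \Diamond \Diamond (q \land (p \to q)) is false.
    At s3: \Diamond \Diamond (q \land (p \to q)) requires \Diamond (q \land (p \to q)) at some successor in {s0, s2}.
      \Diamond (q \land (p \to q)) holds at s0, so \Diamond \Diamond (q \land (p \to q)) is true at s3.

No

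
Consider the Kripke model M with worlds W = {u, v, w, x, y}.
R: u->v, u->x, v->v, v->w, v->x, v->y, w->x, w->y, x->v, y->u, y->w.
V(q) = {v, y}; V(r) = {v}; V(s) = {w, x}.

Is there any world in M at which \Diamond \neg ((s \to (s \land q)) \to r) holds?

Recall that \Diamond ψ holds at a world iff ψ holds at some accessible world.
Let φ = \Diamond \neg ((s \to (s \land q)) \to r). Evaluate φ at each world:
  u (successors {v, x}): φ is false.
  v (successors {v, w, x, y}): φ is true.
  w (successors {x, y}): φ is true.
  x (successors {v}): φ is false.
  y (successors {u, w}): φ is true.
Detail at v (witness):
  At v: \Diamond \neg ((s \to (s \land q)) \to r) requires \neg ((s \to (s \land q)) \to r) at some successor in {v, w, x, y}.
    \neg ((s \to (s \land q)) \to r) holds at y, so \Diamond \neg ((s \to (s \land q)) \to r) is true at v.

Yes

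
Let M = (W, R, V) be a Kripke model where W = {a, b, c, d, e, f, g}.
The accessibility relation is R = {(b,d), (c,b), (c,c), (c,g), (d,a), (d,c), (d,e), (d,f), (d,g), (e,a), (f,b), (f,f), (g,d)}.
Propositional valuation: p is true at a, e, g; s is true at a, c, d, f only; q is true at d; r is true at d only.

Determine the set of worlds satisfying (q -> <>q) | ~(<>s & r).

Let φ = (q -> <>q) | ~(<>s & r). Evaluate φ at each world:
  a (successors ∅): φ is true.
  b (successors {d}): φ is true.
  c (successors {b, c, g}): φ is true.
  d (successors {a, c, e, f, g}): φ is false.
  e (successors {a}): φ is true.
  f (successors {b, f}): φ is true.
  g (successors {d}): φ is true.
For instance, at e:
  At e: q -> <>q is true, ~(<>s & r) is true, so (q -> <>q) | ~(<>s & r) is true.
    At e: q is false, <>q is false, so q -> <>q is true.
      At e: <>q requires q at some successor in {a}.
        At a: q is false.
      So <>q is false at e.
    At e: <>s & r is false, so ~(<>s & r) is true.
      At e: <>s is true, r is false, so <>s & r is false.
Satisfying worlds: {a, b, c, e, f, g}

a, b, c, e, f, g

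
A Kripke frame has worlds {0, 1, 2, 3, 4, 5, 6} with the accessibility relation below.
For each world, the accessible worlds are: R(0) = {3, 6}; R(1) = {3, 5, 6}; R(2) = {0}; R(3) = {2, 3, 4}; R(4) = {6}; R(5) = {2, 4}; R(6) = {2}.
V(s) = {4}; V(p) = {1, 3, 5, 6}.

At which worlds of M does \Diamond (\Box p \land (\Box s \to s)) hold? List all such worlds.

2, 3, 5

Recall that \Box ψ holds at a world iff ψ holds at every accessible world, and \Diamond ψ holds iff ψ holds at some accessible world.
Let φ = \Diamond (\Box p \land (\Box s \to s)). Evaluate φ at each world:
  0 (successors {3, 6}): φ is false.
  1 (successors {3, 5, 6}): φ is false.
  2 (successors {0}): φ is true.
  3 (successors {2, 3, 4}): φ is true.
  4 (successors {6}): φ is false.
  5 (successors {2, 4}): φ is true.
  6 (successors {2}): φ is false.
For instance, at 5:
  At 5: \Diamond (\Box p \land (\Box s \to s)) requires \Box p \land (\Box s \to s) at some successor in {2, 4}.
    \Box p \land (\Box s \to s) holds at 4, so \Diamond (\Box p \land (\Box s \to s)) is true at 5.
      At 4: \Box p is true, \Box s \to s is true, so \Box p \land (\Box s \to s) is true.
Satisfying worlds: {2, 3, 5}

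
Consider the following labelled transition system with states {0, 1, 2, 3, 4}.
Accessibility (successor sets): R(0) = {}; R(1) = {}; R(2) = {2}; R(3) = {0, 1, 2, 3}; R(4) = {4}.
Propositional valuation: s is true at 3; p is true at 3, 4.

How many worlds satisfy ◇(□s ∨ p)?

Recall that □ψ holds at a world iff ψ holds at every accessible world, and ◇ψ holds iff ψ holds at some accessible world.
Let φ = ◇(□s ∨ p). Evaluate φ at each world:
  0 (successors ∅): φ is false.
  1 (successors ∅): φ is false.
  2 (successors {2}): φ is false.
  3 (successors {0, 1, 2, 3}): φ is true.
  4 (successors {4}): φ is true.
For instance, at 3:
  At 3: ◇(□s ∨ p) requires □s ∨ p at some successor in {0, 1, 2, 3}.
    □s ∨ p holds at 0, so ◇(□s ∨ p) is true at 3.
      At 0: □s is true, p is false, so □s ∨ p is true.
Satisfying worlds: {3, 4}

2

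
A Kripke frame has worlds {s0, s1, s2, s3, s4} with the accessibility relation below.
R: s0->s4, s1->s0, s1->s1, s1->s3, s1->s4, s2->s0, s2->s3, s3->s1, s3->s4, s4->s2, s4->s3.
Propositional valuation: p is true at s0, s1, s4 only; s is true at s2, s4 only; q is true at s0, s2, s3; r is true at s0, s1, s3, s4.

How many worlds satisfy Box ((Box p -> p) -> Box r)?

2

Let φ = Box ((Box p -> p) -> Box r). Evaluate φ at each world:
  s0 (successors {s4}): φ is false.
  s1 (successors {s0, s1, s3, s4}): φ is false.
  s2 (successors {s0, s3}): φ is true.
  s3 (successors {s1, s4}): φ is false.
  s4 (successors {s2, s3}): φ is true.
For instance, at s1:
  At s1: Box ((Box p -> p) -> Box r) requires (Box p -> p) -> Box r at every successor {s0, s1, s3, s4}.
    (Box p -> p) -> Box r fails at s4, so Box ((Box p -> p) -> Box r) is false at s1.
      At s4: Box p -> p is true, Box r is false, so (Box p -> p) -> Box r is false.
Satisfying worlds: {s2, s4}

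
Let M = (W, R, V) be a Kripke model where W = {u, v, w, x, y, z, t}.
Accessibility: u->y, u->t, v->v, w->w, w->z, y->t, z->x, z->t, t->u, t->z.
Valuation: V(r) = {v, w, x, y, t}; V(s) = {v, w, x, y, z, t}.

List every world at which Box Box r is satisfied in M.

Let φ = Box Box r. Evaluate φ at each world:
  u (successors {y, t}): φ is false.
  v (successors {v}): φ is true.
  w (successors {w, z}): φ is false.
  x (successors ∅): φ is true.
  y (successors {t}): φ is false.
  z (successors {x, t}): φ is false.
  t (successors {u, z}): φ is true.
For instance, at w:
  At w: Box Box r requires Box r at every successor {w, z}.
    Box r fails at w, so Box Box r is false at w.
      At w: Box r requires r at every successor {w, z}.
        r fails at z, so Box r is false at w.
Satisfying worlds: {v, x, t}

v, x, t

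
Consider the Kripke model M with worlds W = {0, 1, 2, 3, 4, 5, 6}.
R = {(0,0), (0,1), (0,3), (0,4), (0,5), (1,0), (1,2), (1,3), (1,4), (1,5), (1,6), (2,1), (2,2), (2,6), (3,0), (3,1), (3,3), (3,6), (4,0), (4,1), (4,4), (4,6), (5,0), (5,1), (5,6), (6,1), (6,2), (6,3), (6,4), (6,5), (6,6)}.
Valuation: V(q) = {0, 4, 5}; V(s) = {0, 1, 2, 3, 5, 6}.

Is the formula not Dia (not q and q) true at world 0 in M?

Yes

Recall that Dia ψ holds at a world iff ψ holds at some accessible world.
At 0: Dia (not q and q) is false, so not Dia (not q and q) is true.
  At 0: Dia (not q and q) requires not q and q at some successor in {0, 1, 3, 4, 5}.
    At 0: not q and q is false.
    At 1: not q and q is false.
    At 3: not q and q is false.
    At 4: not q and q is false.
    At 5: not q and q is false.
  So Dia (not q and q) is false at 0.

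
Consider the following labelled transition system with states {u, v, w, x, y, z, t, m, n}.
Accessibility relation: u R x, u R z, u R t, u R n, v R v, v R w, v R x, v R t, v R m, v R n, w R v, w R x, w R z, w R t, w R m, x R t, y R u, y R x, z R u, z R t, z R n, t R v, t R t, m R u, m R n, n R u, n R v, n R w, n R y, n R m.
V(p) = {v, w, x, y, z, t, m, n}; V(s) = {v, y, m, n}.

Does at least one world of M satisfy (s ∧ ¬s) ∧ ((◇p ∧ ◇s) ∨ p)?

Let φ = (s ∧ ¬s) ∧ ((◇p ∧ ◇s) ∨ p). Evaluate φ at each world:
  u (successors {x, z, t, n}): φ is false.
  v (successors {v, w, x, t, m, n}): φ is false.
  w (successors {v, x, z, t, m}): φ is false.
  x (successors {t}): φ is false.
  y (successors {u, x}): φ is false.
  z (successors {u, t, n}): φ is false.
  t (successors {v, t}): φ is false.
  m (successors {u, n}): φ is false.
  n (successors {u, v, w, y, m}): φ is false.
For instance, at w:
  At w: s ∧ ¬s is false, (◇p ∧ ◇s) ∨ p is true, so (s ∧ ¬s) ∧ ((◇p ∧ ◇s) ∨ p) is false.
    At w: ◇p ∧ ◇s is true, p is true, so (◇p ∧ ◇s) ∨ p is true.
      At w: ◇p is true, ◇s is true, so ◇p ∧ ◇s is true.

No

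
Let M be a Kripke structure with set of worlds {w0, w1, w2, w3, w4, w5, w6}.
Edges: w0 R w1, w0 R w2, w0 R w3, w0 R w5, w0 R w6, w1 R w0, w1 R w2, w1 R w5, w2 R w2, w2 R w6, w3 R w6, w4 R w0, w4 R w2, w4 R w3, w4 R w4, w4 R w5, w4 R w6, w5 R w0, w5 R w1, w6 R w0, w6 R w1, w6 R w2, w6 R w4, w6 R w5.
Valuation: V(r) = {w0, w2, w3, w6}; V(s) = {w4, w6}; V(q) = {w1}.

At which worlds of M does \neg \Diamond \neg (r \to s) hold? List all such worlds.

w3

Let φ = \neg \Diamond \neg (r \to s). Evaluate φ at each world:
  w0 (successors {w1, w2, w3, w5, w6}): φ is false.
  w1 (successors {w0, w2, w5}): φ is false.
  w2 (successors {w2, w6}): φ is false.
  w3 (successors {w6}): φ is true.
  w4 (successors {w0, w2, w3, w4, w5, w6}): φ is false.
  w5 (successors {w0, w1}): φ is false.
  w6 (successors {w0, w1, w2, w4, w5}): φ is false.
For instance, at w5:
  At w5: \Diamond \neg (r \to s) is true, so \neg \Diamond \neg (r \to s) is false.
    At w5: \Diamond \neg (r \to s) requires \neg (r \to s) at some successor in {w0, w1}.
      \neg (r \to s) holds at w0, so \Diamond \neg (r \to s) is true at w5.
Satisfying worlds: {w3}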